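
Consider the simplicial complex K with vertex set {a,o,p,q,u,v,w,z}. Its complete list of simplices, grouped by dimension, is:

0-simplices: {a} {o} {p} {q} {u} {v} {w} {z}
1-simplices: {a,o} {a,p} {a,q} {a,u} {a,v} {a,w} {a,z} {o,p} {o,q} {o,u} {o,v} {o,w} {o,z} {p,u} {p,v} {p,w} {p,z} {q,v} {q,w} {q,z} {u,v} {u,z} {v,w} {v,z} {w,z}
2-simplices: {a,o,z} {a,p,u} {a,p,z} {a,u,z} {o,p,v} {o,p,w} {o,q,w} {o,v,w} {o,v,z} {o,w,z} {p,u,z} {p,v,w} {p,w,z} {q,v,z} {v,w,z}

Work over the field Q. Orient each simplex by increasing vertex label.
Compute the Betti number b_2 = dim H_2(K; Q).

b_2=3

n_0=8 n_1=25 n_2=15  [Q]
∂1: piv[ao,ap,aq,au,av,aw,az] rk=7  ker:op,oq,ou,ov,ow,oz,pu,pv,pw,pz,qv,qw,qz,uv,uz,vw,vz,wz
∂2: piv[aoz,apu,apz,auz,opv,opw,oqw,ovw,ovz,owz,pwz,qvz] rk=12  ker:puz,pvw,vwz
b_2=(15−12)−0=3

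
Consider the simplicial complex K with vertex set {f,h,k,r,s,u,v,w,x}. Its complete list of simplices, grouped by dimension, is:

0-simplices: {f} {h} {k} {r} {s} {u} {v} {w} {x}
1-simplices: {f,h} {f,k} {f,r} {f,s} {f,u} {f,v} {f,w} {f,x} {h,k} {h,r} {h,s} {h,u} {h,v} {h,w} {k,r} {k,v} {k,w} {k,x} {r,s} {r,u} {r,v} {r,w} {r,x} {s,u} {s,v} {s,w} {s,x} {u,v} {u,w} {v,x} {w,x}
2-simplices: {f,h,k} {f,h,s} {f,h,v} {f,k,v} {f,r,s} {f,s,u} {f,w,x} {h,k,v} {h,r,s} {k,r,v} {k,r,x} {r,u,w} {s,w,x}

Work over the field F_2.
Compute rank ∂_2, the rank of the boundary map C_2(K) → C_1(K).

rank∂_2=12

n_0=9 n_1=31 n_2=13  [Z2]
∂1: piv[fh,fk,fr,fs,fu,fv,fw,fx] rk=8  ker:hk,hr,hs,hu,hv,hw,kr,kv,kw,kx,rs,ru,rv,rw,rx,su,sv,sw,sx,uv,uw,vx,wx
∂2: piv[fhk,fhs,fhv,fkv,frs,fsu,fwx,hrs,krv,krx,ruw,swx] rk=12  ker:hkv
rk∂_2=12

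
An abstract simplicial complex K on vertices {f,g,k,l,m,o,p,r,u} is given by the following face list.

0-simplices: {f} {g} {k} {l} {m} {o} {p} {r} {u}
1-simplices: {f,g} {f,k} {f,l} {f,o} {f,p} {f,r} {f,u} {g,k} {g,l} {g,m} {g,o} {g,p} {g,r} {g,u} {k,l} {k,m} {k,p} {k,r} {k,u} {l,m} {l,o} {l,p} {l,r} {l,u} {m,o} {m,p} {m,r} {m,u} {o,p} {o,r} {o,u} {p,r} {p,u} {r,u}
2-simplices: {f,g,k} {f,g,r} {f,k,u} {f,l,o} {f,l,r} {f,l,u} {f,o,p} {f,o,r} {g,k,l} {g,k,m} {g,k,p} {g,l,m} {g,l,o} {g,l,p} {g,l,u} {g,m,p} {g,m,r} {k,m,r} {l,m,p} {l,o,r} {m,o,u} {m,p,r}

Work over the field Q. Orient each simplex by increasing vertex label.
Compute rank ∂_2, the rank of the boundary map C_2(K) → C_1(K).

n_0=9 n_1=34 n_2=22  [Q]
∂1: piv[fg,fk,fl,fo,fp,fr,fu,gm] rk=8  ker:gk,gl,go,gp,gr,gu,kl,km,kp,kr,ku,lm,lo,lp,lr,lu,mo,mp,mr,mu,op,or,ou,pr,pu,ru
∂2: piv[fgk,fgr,fku,flo,flr,flu,fop,for,gkl,gkm,gkp,glm,glo,glp,glu,gmp,gmr,kmr,mou,mpr] rk=20  ker:lmp,lor
rk∂_2=20

rank∂_2=20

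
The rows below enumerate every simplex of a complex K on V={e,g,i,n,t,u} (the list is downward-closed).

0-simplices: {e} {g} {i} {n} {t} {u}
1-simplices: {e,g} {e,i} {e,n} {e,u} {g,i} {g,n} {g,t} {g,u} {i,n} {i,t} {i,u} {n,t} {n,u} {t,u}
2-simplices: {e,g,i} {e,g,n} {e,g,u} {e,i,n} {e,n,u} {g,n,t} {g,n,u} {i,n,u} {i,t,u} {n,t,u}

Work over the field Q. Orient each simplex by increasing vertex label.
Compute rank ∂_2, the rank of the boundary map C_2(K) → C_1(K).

n_0=6 n_1=14 n_2=10  [Q]
∂1: piv[eg,ei,en,eu,gt] rk=5  ker:gi,gn,gu,in,it,iu,nt,nu,tu
∂2: piv[egi,egn,egu,ein,enu,gnt,inu,itu,ntu] rk=9  ker:gnu
rk∂_2=9

rank∂_2=9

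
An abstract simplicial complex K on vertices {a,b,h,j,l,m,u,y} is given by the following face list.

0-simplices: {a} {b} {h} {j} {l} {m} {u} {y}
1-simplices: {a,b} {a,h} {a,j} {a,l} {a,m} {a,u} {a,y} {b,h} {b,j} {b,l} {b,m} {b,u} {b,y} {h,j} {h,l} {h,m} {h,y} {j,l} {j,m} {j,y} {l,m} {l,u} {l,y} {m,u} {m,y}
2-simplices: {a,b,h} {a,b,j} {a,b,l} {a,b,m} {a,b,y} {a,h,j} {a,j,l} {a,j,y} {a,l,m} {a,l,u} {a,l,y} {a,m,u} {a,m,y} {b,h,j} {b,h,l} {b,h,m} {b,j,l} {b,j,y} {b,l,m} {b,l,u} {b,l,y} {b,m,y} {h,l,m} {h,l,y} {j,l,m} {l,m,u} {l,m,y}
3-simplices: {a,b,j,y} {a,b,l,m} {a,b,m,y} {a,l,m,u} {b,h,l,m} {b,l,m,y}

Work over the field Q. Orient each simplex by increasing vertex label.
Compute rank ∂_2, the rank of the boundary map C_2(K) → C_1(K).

rank∂_2=18

n_0=8 n_1=25 n_2=27 n_3=6  [Q]
∂1: piv[ab,ah,aj,al,am,au,ay] rk=7  ker:bh,bj,bl,bm,bu,by,hj,hl,hm,hy,jl,jm,jy,lm,lu,ly,mu,my
∂2: piv[abh,abj,abl,abm,aby,ahj,ajl,ajy,alm,alu,aly,amu,amy,bhl,bhm,blu,hly,jlm] rk=18  ker:bhj,bjl,bjy,blm,bly,bmy,hlm,lmu,lmy
∂3: piv[abjy,ablm,abmy,almu,bhlm,blmy] rk=6
rk∂_2=18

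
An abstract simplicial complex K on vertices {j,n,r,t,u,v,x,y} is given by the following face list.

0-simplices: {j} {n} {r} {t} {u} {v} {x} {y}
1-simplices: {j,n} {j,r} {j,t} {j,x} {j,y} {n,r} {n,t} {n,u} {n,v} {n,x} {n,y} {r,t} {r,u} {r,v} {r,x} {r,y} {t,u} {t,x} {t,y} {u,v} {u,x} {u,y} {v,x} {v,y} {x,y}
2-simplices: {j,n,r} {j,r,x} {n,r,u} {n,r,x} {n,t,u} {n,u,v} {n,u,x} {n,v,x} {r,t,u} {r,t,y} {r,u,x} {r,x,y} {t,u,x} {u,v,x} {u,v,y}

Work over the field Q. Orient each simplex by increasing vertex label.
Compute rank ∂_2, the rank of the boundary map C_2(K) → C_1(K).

n_0=8 n_1=25 n_2=15  [Q]
∂1: piv[jn,jr,jt,jx,jy,nu,nv] rk=7  ker:nr,nt,nx,ny,rt,ru,rv,rx,ry,tu,tx,ty,uv,ux,uy,vx,vy,xy
∂2: piv[jnr,jrx,nru,nrx,ntu,nuv,nux,nvx,rtu,rty,rxy,tux,uvy] rk=13  ker:rux,uvx
rk∂_2=13

rank∂_2=13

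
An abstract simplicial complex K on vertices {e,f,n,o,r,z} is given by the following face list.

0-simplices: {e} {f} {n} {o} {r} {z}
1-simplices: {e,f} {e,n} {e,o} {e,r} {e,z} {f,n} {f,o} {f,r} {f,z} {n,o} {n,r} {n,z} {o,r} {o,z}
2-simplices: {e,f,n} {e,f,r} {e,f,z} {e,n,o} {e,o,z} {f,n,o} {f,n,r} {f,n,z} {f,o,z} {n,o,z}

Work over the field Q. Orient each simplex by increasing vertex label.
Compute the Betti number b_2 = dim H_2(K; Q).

n_0=6 n_1=14 n_2=10  [Q]
∂1: piv[ef,en,eo,er,ez] rk=5  ker:fn,fo,fr,fz,no,nr,nz,or,oz
∂2: piv[efn,efr,efz,eno,eoz,fno,fnr,fnz] rk=8  ker:foz,noz
b_2=(10−8)−0=2

b_2=2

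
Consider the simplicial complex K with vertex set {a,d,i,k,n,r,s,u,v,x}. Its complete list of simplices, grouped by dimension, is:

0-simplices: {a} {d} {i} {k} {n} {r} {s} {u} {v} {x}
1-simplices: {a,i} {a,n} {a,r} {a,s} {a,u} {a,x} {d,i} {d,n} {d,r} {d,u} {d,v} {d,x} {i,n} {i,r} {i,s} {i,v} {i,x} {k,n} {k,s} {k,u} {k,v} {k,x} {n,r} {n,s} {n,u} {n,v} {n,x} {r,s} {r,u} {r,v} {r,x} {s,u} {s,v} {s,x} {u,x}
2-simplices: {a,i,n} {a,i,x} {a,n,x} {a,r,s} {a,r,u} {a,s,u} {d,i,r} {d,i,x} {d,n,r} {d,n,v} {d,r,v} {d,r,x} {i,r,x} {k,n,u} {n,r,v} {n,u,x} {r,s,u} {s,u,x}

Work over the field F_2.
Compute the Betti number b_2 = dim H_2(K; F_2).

b_2=3

n_0=10 n_1=35 n_2=18  [Z2]
∂1: piv[ai,an,ar,as,au,ax,di,dv,kn] rk=9  ker:dn,dr,du,dx,in,ir,is,iv,ix,ks,ku,kv,kx,nr,ns,nu,nv,nx,rs,ru,rv,rx,su,sv,sx,ux
∂2: piv[ain,aix,anx,ars,aru,asu,dir,dix,dnr,dnv,drv,drx,knu,nux,sux] rk=15  ker:irx,nrv,rsu
b_2=(18−15)−0=3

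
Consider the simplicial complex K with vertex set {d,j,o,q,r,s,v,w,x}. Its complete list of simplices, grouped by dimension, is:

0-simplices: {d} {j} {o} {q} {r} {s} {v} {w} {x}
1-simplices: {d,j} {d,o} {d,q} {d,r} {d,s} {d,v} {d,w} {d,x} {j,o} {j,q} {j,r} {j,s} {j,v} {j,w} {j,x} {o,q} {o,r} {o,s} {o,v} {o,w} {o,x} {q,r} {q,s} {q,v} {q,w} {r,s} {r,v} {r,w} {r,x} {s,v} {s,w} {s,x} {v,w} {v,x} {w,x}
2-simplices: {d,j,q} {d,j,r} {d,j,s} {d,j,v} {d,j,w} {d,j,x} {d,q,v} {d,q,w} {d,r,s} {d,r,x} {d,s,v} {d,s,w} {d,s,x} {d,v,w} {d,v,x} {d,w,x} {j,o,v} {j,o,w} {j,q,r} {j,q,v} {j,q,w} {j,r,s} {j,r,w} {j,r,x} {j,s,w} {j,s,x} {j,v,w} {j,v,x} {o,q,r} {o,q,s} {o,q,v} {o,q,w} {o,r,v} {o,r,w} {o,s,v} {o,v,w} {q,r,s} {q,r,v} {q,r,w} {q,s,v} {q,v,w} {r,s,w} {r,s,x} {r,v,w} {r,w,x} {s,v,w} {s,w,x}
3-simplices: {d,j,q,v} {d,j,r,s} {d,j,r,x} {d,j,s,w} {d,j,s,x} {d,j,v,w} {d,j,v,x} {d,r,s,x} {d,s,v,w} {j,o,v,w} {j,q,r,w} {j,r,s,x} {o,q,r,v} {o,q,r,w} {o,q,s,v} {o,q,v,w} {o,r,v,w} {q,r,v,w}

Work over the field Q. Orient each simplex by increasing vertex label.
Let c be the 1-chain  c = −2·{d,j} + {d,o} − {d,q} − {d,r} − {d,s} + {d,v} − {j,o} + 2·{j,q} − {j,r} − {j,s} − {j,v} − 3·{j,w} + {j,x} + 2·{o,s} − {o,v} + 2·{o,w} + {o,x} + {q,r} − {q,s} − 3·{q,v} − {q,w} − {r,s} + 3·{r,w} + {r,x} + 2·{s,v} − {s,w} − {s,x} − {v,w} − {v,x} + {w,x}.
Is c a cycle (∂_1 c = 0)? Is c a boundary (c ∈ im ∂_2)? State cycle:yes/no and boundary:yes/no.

cycle:no boundary:no

n_0=9 n_1=35 n_2=47 n_3=18  [Q]
∂1: piv[dj,do,dq,dr,ds,dv,dw,dx] rk=8  ker:jo,jq,jr,js,jv,jw,jx,oq,or,os,ov,ow,ox,qr,qs,qv,qw,rs,rv,rw,rx,sv,sw,sx,vw,vx,wx
∂2: piv[djq,djr,djs,djv,djw,djx,dqv,dqw,drs,drx,dsv,dsw,dsx,dvw,dvx,dwx,jov,jow,jqr,jrw,oqr,oqs,oqv,orv,osv] rk=25  ker:jqv,jqw,jrs,jrx,jsw,jsx,jvw,jvx,oqw,orw,ovw,qrs,qrv,qrw,qsv,qvw,rsw,rsx,rvw,rwx,svw,swx
∂3: piv[djqv,djrs,djrx,djsw,djsx,djvw,djvx,drsx,dsvw,jovw,jqrw,oqrv,oqrw,oqsv,oqvw,orvw] rk=16  ker:jrsx,qrvw
∂1c = 3·{d} + 2·{j} − 4·{o} + 5·{q} − 4·{r} − 2·{s} − 2·{w} + 2·{x}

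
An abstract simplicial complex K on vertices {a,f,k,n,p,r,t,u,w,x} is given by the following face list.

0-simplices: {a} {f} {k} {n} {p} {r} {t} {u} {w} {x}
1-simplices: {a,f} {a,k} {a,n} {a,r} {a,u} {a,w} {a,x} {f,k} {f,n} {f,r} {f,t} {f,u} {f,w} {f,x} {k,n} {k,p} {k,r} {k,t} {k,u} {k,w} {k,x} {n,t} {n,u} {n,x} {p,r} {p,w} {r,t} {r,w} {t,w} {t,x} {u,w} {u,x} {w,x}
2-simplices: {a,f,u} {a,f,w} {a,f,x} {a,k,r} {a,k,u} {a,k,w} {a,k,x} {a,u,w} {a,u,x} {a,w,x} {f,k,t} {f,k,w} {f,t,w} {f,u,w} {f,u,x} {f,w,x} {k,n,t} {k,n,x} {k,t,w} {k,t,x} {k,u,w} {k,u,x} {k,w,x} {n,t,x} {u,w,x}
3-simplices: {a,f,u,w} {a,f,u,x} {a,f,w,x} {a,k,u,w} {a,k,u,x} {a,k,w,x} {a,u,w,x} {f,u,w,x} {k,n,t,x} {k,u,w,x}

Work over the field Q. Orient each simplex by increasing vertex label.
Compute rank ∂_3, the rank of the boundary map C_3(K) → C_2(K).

n_0=10 n_1=33 n_2=25 n_3=10  [Q]
∂1: piv[af,ak,an,ar,au,aw,ax,ft,kp] rk=9  ker:fk,fn,fr,fu,fw,fx,kn,kr,kt,ku,kw,kx,nt,nu,nx,pr,pw,rt,rw,tw,tx,uw,ux,wx
∂2: piv[afu,afw,afx,akr,aku,akw,akx,auw,aux,awx,fkt,fkw,ftw,knt,knx,ktx] rk=16  ker:fuw,fux,fwx,ktw,kuw,kux,kwx,ntx,uwx
∂3: piv[afuw,afux,afwx,akuw,akux,akwx,auwx,kntx] rk=8  ker:fuwx,kuwx
rk∂_3=8

rank∂_3=8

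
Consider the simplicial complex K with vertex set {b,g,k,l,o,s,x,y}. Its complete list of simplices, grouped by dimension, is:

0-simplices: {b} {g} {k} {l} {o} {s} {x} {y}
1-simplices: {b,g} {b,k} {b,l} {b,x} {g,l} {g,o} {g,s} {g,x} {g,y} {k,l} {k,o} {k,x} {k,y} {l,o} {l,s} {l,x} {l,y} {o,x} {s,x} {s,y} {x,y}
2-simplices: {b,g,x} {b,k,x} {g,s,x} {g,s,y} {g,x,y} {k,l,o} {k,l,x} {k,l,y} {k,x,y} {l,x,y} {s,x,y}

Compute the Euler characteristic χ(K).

χ(K)=-2

n_0=8 n_1=21 n_2=11
χ=+8−21+11=-2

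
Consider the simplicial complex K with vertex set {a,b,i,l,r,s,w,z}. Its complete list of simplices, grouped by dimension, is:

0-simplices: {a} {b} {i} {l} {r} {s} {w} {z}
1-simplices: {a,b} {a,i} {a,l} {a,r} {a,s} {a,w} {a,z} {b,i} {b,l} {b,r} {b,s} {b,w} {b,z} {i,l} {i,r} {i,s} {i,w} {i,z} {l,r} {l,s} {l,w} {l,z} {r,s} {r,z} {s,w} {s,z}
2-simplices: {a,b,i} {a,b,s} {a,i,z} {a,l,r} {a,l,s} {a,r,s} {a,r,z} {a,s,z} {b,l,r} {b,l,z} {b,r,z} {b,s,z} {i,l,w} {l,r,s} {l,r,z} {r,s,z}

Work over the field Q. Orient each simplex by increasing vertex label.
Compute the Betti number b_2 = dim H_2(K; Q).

n_0=8 n_1=26 n_2=16  [Q]
∂1: piv[ab,ai,al,ar,as,aw,az] rk=7  ker:bi,bl,br,bs,bw,bz,il,ir,is,iw,iz,lr,ls,lw,lz,rs,rz,sw,sz
∂2: piv[abi,abs,aiz,alr,als,ars,arz,asz,blr,blz,brz,bsz,ilw] rk=13  ker:lrs,lrz,rsz
b_2=(16−13)−0=3

b_2=3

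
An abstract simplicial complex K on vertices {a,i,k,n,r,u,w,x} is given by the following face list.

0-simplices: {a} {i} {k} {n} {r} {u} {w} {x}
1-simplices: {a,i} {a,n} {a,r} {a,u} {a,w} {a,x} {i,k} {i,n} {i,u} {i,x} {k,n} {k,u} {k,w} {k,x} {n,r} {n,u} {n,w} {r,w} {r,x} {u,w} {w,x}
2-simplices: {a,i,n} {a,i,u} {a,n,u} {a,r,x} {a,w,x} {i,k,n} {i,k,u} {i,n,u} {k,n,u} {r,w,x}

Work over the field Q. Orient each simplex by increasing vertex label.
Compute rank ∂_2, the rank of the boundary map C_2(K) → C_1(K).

n_0=8 n_1=21 n_2=10  [Q]
∂1: piv[ai,an,ar,au,aw,ax,ik] rk=7  ker:in,iu,ix,kn,ku,kw,kx,nr,nu,nw,rw,rx,uw,wx
∂2: piv[ain,aiu,anu,arx,awx,ikn,iku,rwx] rk=8  ker:inu,knu
rk∂_2=8

rank∂_2=8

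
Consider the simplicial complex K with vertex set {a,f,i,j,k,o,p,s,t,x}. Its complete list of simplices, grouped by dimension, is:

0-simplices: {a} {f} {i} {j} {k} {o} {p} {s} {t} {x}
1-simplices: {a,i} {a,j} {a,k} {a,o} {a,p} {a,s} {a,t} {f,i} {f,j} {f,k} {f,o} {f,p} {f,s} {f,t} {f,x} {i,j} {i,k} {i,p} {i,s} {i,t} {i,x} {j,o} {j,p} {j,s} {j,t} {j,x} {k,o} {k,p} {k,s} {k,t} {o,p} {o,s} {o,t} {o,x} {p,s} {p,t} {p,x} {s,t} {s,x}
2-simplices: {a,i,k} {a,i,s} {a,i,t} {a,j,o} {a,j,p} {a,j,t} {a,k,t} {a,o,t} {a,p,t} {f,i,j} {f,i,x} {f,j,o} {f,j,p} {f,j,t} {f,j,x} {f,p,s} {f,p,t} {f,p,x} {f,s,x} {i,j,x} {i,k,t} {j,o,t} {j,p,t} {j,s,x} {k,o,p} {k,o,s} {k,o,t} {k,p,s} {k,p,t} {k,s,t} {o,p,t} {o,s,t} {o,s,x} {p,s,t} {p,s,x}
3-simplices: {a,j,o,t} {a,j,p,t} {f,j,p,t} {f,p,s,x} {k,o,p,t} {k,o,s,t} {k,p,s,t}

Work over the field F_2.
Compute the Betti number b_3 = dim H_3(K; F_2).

b_3=0

n_0=10 n_1=39 n_2=35 n_3=7  [Z2]
∂1: piv[ai,aj,ak,ao,ap,as,at,fi,fx] rk=9  ker:fj,fk,fo,fp,fs,ft,ij,ik,ip,is,it,ix,jo,jp,js,jt,jx,ko,kp,ks,kt,op,os,ot,ox,ps,pt,px,st,sx
∂2: piv[aik,ais,ait,ajo,ajp,ajt,akt,aot,apt,fij,fix,fjo,fjp,fjt,fjx,fps,fpx,fsx,jsx,kop,kos,kot,kps,kpt,kst,osx] rk=26  ker:fpt,ijx,ikt,jot,jpt,opt,ost,pst,psx
∂3: piv[ajot,ajpt,fjpt,fpsx,kopt,kost,kpst] rk=7
b_3=(7−7)−0=0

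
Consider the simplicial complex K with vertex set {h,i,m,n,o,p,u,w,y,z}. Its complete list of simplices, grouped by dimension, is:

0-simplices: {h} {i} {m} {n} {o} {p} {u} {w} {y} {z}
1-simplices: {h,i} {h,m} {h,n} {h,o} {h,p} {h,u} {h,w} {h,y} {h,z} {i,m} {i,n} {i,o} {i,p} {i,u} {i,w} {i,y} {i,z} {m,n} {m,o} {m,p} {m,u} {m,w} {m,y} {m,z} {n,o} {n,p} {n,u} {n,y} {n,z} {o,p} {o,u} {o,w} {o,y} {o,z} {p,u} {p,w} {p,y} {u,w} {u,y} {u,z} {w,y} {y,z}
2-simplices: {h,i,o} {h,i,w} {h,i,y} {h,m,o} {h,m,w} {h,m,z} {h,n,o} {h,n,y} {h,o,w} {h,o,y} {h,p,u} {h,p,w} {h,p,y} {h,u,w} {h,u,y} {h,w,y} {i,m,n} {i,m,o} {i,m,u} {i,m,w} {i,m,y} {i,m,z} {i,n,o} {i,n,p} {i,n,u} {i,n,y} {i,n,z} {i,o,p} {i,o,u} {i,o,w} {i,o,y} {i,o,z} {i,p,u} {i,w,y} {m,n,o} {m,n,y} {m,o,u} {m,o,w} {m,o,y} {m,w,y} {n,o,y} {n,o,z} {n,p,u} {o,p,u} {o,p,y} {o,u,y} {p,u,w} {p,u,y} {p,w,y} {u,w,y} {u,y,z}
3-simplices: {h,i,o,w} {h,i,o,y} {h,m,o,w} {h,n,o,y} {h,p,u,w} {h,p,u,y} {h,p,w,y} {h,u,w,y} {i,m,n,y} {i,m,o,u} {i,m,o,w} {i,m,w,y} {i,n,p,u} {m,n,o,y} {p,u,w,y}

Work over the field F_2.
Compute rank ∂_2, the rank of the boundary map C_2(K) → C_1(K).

rank∂_2=31

n_0=10 n_1=42 n_2=51 n_3=15  [Z2]
∂1: piv[hi,hm,hn,ho,hp,hu,hw,hy,hz] rk=9  ker:im,in,io,ip,iu,iw,iy,iz,mn,mo,mp,mu,mw,my,mz,no,np,nu,ny,nz,op,ou,ow,oy,oz,pu,pw,py,uw,uy,uz,wy,yz
∂2: piv[hio,hiw,hiy,hmo,hmw,hmz,hno,hny,how,hoy,hpu,hpw,hpy,huw,huy,hwy,imn,imo,imu,imy,imz,ino,inp,inu,inz,iop,iou,ioz,ipu,opy,uyz] rk=31  ker:imw,iny,iow,ioy,iwy,mno,mny,mou,mow,moy,mwy,noy,noz,npu,opu,ouy,puw,puy,pwy,uwy
∂3: piv[hiow,hioy,hmow,hnoy,hpuw,hpuy,hpwy,huwy,imny,imou,imow,imwy,inpu,mnoy] rk=14  ker:puwy
rk∂_2=31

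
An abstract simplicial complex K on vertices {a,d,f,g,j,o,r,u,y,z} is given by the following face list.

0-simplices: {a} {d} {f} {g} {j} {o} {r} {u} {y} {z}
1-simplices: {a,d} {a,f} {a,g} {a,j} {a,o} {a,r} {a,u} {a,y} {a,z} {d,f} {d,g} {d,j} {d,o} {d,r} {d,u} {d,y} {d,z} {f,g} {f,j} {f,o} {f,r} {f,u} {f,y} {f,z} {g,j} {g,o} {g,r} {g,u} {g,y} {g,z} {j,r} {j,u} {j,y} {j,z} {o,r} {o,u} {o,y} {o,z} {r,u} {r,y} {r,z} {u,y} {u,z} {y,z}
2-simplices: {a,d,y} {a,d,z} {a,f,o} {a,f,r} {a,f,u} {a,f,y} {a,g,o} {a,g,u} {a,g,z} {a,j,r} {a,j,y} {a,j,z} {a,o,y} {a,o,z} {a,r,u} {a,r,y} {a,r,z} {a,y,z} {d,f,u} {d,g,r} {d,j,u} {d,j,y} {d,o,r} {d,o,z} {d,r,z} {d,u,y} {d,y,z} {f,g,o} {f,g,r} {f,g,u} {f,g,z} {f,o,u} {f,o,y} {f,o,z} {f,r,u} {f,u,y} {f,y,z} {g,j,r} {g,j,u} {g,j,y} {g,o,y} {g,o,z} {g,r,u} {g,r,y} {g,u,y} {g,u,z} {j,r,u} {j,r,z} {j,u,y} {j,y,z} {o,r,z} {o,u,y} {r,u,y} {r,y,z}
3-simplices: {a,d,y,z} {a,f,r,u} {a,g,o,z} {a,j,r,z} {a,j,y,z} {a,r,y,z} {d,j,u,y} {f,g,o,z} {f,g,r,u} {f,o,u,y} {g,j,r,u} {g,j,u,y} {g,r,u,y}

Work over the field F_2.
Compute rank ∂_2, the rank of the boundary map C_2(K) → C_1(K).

n_0=10 n_1=44 n_2=54 n_3=13  [Z2]
∂1: piv[ad,af,ag,aj,ao,ar,au,ay,az] rk=9  ker:df,dg,dj,do,dr,du,dy,dz,fg,fj,fo,fr,fu,fy,fz,gj,go,gr,gu,gy,gz,jr,ju,jy,jz,or,ou,oy,oz,ru,ry,rz,uy,uz,yz
∂2: piv[ady,adz,afo,afr,afu,afy,ago,agu,agz,ajr,ajy,ajz,aoy,aoz,aru,ary,arz,ayz,dfu,dgr,dju,djy,dor,doz,drz,duy,fgo,fgr,fgz,fou,fuy,gjr,gjy,guz] rk=34  ker:dyz,fgu,foy,foz,fru,fyz,gju,goy,goz,gru,gry,guy,jru,jrz,juy,jyz,orz,ouy,ruy,ryz
∂3: piv[adyz,afru,agoz,ajrz,ajyz,aryz,djuy,fgoz,fgru,fouy,gjru,gjuy,gruy] rk=13
rk∂_2=34

rank∂_2=34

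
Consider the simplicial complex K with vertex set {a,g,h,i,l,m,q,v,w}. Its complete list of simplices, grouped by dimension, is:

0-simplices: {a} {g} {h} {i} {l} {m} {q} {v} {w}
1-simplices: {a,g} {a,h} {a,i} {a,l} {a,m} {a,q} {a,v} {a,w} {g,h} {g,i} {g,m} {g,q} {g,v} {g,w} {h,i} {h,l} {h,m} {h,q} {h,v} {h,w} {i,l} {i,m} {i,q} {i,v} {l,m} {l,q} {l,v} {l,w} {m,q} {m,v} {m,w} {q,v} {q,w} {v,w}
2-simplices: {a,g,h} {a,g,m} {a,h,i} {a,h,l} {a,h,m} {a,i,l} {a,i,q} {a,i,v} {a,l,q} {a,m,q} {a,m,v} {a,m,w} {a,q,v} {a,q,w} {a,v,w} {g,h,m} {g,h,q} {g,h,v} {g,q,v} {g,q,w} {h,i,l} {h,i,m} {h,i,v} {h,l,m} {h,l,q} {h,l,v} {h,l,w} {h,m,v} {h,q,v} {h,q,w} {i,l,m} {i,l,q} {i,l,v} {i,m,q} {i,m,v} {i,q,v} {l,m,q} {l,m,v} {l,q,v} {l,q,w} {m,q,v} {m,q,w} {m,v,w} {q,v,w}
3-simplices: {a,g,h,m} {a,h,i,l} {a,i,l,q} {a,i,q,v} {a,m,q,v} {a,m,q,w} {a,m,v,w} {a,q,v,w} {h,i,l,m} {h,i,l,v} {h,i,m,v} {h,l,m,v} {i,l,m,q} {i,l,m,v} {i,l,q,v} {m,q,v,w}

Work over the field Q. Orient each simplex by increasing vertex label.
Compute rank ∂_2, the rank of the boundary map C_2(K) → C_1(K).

n_0=9 n_1=34 n_2=44 n_3=16  [Q]
∂1: piv[ag,ah,ai,al,am,aq,av,aw] rk=8  ker:gh,gi,gm,gq,gv,gw,hi,hl,hm,hq,hv,hw,il,im,iq,iv,lm,lq,lv,lw,mq,mv,mw,qv,qw,vw
∂2: piv[agh,agm,ahi,ahl,ahm,ail,aiq,aiv,alq,amq,amv,amw,aqv,aqw,avw,ghq,ghv,gqv,gqw,him,hiv,hlm,hlv,hlw,hqw] rk=25  ker:ghm,hil,hlq,hmv,hqv,ilm,ilq,ilv,imq,imv,iqv,lmq,lmv,lqv,lqw,mqv,mqw,mvw,qvw
∂3: piv[aghm,ahil,ailq,aiqv,amqv,amqw,amvw,aqvw,hilm,hilv,himv,hlmv,ilmq,ilqv] rk=14  ker:ilmv,mqvw
rk∂_2=25

rank∂_2=25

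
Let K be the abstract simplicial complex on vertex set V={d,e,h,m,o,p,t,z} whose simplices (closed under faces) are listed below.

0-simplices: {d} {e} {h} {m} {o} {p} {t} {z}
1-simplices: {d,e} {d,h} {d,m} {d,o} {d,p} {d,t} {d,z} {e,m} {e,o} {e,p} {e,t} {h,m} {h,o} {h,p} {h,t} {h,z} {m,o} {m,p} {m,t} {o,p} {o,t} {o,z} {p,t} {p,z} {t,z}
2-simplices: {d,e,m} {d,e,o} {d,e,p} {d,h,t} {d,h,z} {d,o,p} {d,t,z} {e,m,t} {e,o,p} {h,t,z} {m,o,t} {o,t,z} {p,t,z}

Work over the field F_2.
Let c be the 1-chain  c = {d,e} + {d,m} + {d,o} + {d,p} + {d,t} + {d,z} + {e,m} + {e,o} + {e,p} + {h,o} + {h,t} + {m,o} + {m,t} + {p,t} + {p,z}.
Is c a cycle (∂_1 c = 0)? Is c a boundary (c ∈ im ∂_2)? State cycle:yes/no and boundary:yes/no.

cycle:yes boundary:no

n_0=8 n_1=25 n_2=13  [Z2]
∂1: piv[de,dh,dm,do,dp,dt,dz] rk=7  ker:em,eo,ep,et,hm,ho,hp,ht,hz,mo,mp,mt,op,ot,oz,pt,pz,tz
∂2: piv[dem,deo,dep,dht,dhz,dop,dtz,emt,mot,otz,ptz] rk=11  ker:eop,htz
∂1c = 0
c vs im∂2: residual ≠ 0 ⇒ not boundary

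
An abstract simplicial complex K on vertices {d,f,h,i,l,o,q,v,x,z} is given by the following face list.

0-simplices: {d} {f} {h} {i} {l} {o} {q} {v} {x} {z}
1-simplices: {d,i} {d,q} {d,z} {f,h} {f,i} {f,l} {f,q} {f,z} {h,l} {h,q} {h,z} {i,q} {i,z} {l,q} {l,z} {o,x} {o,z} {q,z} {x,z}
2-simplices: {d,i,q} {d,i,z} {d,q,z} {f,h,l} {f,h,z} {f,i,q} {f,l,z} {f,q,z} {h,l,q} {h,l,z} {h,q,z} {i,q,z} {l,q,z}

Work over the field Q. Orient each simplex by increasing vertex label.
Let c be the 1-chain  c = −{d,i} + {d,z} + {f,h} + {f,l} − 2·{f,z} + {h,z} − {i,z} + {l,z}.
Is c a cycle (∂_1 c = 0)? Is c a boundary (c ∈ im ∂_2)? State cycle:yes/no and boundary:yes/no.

cycle:yes boundary:yes

n_0=10 n_1=19 n_2=13  [Q]
∂1: piv[di,dq,dz,fh,fi,fl,ox,oz] rk=8  ker:fq,fz,hl,hq,hz,iq,iz,lq,lz,qz,xz
∂2: piv[diq,diz,dqz,fhl,fhz,fiq,flz,fqz,hlq,hqz] rk=10  ker:hlz,iqz,lqz
∂1c = 0
c vs im∂2: reduces to 0 ⇒ boundary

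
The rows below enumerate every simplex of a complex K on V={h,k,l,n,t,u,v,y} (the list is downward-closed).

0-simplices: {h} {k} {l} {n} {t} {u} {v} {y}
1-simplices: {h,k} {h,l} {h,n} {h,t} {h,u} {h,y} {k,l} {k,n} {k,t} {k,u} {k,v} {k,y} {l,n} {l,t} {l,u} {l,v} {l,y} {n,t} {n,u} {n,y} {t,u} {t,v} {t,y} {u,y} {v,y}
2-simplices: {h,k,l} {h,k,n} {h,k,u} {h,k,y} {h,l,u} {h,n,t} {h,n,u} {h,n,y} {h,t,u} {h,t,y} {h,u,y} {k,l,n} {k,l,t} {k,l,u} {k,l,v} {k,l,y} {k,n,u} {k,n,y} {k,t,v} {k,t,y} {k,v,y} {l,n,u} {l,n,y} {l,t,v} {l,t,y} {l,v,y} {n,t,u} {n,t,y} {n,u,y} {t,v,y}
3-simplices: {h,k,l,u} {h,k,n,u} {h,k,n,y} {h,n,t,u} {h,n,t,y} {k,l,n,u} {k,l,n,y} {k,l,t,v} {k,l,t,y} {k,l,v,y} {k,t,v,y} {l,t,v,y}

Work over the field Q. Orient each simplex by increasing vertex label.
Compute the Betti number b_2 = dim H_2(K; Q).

b_2=1

n_0=8 n_1=25 n_2=30 n_3=12  [Q]
∂1: piv[hk,hl,hn,ht,hu,hy,kv] rk=7  ker:kl,kn,kt,ku,ky,ln,lt,lu,lv,ly,nt,nu,ny,tu,tv,ty,uy,vy
∂2: piv[hkl,hkn,hku,hky,hlu,hnt,hnu,hny,htu,hty,huy,kln,klt,klv,kly,ktv,kty,kvy] rk=18  ker:klu,knu,kny,lnu,lny,ltv,lty,lvy,ntu,nty,nuy,tvy
∂3: piv[hklu,hknu,hkny,hntu,hnty,klnu,klny,kltv,klty,klvy,ktvy] rk=11  ker:ltvy
b_2=(30−18)−11=1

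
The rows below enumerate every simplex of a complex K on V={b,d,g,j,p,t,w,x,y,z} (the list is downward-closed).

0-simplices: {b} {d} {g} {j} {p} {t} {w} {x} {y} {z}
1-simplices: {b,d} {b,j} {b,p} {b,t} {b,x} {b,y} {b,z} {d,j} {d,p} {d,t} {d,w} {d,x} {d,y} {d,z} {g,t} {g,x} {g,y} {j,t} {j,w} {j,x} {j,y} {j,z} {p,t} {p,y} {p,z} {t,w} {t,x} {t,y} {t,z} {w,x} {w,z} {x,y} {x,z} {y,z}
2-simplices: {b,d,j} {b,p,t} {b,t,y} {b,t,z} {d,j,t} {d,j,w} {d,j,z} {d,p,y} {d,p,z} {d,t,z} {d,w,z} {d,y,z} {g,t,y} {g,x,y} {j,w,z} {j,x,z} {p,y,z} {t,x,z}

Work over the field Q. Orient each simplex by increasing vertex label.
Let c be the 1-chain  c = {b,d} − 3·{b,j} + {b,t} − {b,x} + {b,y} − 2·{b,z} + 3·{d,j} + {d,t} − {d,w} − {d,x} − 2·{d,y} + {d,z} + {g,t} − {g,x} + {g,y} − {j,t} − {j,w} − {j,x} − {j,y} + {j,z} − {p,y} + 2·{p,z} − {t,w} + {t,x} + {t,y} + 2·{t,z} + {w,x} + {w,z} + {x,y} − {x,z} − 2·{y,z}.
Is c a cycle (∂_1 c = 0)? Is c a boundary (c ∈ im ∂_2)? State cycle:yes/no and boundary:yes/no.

cycle:no boundary:no

n_0=10 n_1=34 n_2=18  [Q]
∂1: piv[bd,bj,bp,bt,bx,by,bz,dw,gt] rk=9  ker:dj,dp,dt,dx,dy,dz,gx,gy,jt,jw,jx,jy,jz,pt,py,pz,tw,tx,ty,tz,wx,wz,xy,xz,yz
∂2: piv[bdj,bpt,bty,btz,djt,djw,djz,dpy,dpz,dtz,dwz,dyz,gty,gxy,jxz,txz] rk=16  ker:jwz,pyz
∂1c = 3·{b} − {g} + 3·{j} − {p} − {t} − 5·{w} − 2·{x} + 2·{y} + 2·{z}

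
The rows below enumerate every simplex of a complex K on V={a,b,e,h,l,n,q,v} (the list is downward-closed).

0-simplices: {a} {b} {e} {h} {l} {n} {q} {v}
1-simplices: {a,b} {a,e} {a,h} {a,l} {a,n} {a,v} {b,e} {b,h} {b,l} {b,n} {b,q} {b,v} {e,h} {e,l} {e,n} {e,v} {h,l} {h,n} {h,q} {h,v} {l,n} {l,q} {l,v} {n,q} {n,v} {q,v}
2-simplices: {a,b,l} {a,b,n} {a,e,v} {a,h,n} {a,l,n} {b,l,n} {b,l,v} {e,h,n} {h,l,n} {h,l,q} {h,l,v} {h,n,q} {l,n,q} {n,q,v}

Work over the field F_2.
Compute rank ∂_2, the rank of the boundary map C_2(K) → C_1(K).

n_0=8 n_1=26 n_2=14  [Z2]
∂1: piv[ab,ae,ah,al,an,av,bq] rk=7  ker:be,bh,bl,bn,bv,eh,el,en,ev,hl,hn,hq,hv,ln,lq,lv,nq,nv,qv
∂2: piv[abl,abn,aev,ahn,aln,blv,ehn,hln,hlq,hlv,hnq,nqv] rk=12  ker:bln,lnq
rk∂_2=12

rank∂_2=12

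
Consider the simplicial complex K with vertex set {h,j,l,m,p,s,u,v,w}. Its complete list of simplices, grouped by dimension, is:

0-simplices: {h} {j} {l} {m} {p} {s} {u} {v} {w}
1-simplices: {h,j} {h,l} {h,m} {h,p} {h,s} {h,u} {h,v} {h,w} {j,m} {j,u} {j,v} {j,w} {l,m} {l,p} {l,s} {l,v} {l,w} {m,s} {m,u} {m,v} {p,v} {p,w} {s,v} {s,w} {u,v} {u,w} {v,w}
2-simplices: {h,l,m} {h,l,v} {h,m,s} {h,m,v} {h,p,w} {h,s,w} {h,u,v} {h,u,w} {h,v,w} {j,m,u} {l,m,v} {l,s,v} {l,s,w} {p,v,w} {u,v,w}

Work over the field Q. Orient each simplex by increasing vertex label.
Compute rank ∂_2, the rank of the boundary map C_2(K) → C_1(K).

rank∂_2=13

n_0=9 n_1=27 n_2=15  [Q]
∂1: piv[hj,hl,hm,hp,hs,hu,hv,hw] rk=8  ker:jm,ju,jv,jw,lm,lp,ls,lv,lw,ms,mu,mv,pv,pw,sv,sw,uv,uw,vw
∂2: piv[hlm,hlv,hms,hmv,hpw,hsw,huv,huw,hvw,jmu,lsv,lsw,pvw] rk=13  ker:lmv,uvw
rk∂_2=13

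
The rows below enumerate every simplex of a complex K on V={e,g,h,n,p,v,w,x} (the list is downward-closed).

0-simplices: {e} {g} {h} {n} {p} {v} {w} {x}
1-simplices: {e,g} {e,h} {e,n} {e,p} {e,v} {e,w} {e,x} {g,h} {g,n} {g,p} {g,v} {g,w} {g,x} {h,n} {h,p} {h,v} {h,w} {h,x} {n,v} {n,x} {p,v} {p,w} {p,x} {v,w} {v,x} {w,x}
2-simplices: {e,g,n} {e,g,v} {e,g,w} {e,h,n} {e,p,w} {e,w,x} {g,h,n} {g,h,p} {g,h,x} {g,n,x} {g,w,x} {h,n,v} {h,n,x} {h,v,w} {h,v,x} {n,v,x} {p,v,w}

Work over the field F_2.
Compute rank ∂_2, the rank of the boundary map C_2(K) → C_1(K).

n_0=8 n_1=26 n_2=17  [Z2]
∂1: piv[eg,eh,en,ep,ev,ew,ex] rk=7  ker:gh,gn,gp,gv,gw,gx,hn,hp,hv,hw,hx,nv,nx,pv,pw,px,vw,vx,wx
∂2: piv[egn,egv,egw,ehn,epw,ewx,ghn,ghp,ghx,gnx,gwx,hnv,hvw,hvx,pvw] rk=15  ker:hnx,nvx
rk∂_2=15

rank∂_2=15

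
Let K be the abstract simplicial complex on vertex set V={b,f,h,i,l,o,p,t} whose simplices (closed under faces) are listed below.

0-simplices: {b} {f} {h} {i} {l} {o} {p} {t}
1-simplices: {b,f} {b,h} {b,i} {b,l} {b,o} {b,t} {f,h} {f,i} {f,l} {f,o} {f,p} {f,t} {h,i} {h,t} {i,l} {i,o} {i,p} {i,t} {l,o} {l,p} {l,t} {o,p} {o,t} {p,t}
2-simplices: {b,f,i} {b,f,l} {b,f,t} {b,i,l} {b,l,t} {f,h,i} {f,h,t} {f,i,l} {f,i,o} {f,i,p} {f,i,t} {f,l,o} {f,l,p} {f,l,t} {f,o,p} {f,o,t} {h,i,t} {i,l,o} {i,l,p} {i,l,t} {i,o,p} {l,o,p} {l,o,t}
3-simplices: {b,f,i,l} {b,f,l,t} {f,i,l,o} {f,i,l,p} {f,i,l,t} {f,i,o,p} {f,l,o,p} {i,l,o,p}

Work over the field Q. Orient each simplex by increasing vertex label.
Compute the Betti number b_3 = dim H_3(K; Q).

b_3=1

n_0=8 n_1=24 n_2=23 n_3=8  [Q]
∂1: piv[bf,bh,bi,bl,bo,bt,fp] rk=7  ker:fh,fi,fl,fo,ft,hi,ht,il,io,ip,it,lo,lp,lt,op,ot,pt
∂2: piv[bfi,bfl,bft,bil,blt,fhi,fht,fio,fip,fit,flo,flp,fop,fot] rk=14  ker:fil,flt,hit,ilo,ilp,ilt,iop,lop,lot
∂3: piv[bfil,bflt,filo,filp,filt,fiop,flop] rk=7  ker:ilop
b_3=(8−7)−0=1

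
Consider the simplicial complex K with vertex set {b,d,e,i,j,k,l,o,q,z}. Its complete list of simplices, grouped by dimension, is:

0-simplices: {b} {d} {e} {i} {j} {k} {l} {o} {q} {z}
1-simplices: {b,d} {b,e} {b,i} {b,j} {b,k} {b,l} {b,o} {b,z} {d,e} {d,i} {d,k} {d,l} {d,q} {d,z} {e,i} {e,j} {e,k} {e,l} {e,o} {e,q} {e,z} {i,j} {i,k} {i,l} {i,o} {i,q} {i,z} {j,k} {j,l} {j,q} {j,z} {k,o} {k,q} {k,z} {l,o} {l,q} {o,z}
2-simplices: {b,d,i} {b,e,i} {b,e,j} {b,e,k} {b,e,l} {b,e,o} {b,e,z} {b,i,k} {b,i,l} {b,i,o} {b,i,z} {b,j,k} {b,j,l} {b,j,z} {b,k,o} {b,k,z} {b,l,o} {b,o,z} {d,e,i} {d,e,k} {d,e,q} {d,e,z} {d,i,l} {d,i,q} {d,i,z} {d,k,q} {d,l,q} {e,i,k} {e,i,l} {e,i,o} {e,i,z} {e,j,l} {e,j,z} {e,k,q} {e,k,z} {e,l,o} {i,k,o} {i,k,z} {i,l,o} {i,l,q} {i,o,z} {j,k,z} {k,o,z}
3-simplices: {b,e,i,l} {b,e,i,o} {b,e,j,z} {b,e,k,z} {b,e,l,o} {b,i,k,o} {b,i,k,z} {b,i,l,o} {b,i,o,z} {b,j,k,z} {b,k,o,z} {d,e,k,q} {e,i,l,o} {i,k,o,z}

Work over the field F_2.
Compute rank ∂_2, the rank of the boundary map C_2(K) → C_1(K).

n_0=10 n_1=37 n_2=43 n_3=14  [Z2]
∂1: piv[bd,be,bi,bj,bk,bl,bo,bz,dq] rk=9  ker:de,di,dk,dl,dz,ei,ej,ek,el,eo,eq,ez,ij,ik,il,io,iq,iz,jk,jl,jq,jz,ko,kq,kz,lo,lq,oz
∂2: piv[bdi,bei,bej,bek,bel,beo,bez,bik,bil,bio,biz,bjk,bjl,bjz,bko,bkz,blo,boz,dei,dek,deq,dez,dil,diq,dkq,dlq] rk=26  ker:diz,eik,eil,eio,eiz,ejl,ejz,ekq,ekz,elo,iko,ikz,ilo,ilq,ioz,jkz,koz
∂3: piv[beil,beio,bejz,bekz,belo,biko,bikz,bilo,bioz,bjkz,bkoz,dekq] rk=12  ker:eilo,ikoz
rk∂_2=26

rank∂_2=26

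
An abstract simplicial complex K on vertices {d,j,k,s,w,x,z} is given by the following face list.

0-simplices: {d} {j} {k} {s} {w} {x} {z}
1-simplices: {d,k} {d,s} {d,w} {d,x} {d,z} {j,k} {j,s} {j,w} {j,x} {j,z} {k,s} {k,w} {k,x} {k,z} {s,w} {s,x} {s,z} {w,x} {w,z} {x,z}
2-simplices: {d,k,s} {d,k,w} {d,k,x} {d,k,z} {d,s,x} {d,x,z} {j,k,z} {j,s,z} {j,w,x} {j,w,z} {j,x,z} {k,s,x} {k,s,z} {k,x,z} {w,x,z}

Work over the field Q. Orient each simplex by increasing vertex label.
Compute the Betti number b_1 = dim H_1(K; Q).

n_0=7 n_1=20 n_2=15  [Q]
∂1: piv[dk,ds,dw,dx,dz,jk] rk=6  ker:js,jw,jx,jz,ks,kw,kx,kz,sw,sx,sz,wx,wz,xz
∂2: piv[dks,dkw,dkx,dkz,dsx,dxz,jkz,jsz,jwx,jwz,jxz,ksz] rk=12  ker:ksx,kxz,wxz
b_1=(20−6)−12=2

b_1=2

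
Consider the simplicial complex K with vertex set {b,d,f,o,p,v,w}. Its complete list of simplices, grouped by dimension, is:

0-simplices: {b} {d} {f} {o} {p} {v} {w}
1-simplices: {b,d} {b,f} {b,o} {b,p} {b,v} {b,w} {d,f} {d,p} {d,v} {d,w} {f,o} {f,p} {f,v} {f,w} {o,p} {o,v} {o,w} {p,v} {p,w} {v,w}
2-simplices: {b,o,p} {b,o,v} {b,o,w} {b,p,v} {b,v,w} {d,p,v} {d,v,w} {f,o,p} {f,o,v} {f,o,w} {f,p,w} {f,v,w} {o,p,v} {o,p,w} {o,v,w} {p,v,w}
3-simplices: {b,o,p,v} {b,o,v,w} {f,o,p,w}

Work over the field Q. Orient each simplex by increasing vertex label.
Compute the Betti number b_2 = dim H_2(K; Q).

n_0=7 n_1=20 n_2=16 n_3=3  [Q]
∂1: piv[bd,bf,bo,bp,bv,bw] rk=6  ker:df,dp,dv,dw,fo,fp,fv,fw,op,ov,ow,pv,pw,vw
∂2: piv[bop,bov,bow,bpv,bvw,dpv,dvw,fop,fov,fow,fpw] rk=11  ker:fvw,opv,opw,ovw,pvw
∂3: piv[bopv,bovw,fopw] rk=3
b_2=(16−11)−3=2

b_2=2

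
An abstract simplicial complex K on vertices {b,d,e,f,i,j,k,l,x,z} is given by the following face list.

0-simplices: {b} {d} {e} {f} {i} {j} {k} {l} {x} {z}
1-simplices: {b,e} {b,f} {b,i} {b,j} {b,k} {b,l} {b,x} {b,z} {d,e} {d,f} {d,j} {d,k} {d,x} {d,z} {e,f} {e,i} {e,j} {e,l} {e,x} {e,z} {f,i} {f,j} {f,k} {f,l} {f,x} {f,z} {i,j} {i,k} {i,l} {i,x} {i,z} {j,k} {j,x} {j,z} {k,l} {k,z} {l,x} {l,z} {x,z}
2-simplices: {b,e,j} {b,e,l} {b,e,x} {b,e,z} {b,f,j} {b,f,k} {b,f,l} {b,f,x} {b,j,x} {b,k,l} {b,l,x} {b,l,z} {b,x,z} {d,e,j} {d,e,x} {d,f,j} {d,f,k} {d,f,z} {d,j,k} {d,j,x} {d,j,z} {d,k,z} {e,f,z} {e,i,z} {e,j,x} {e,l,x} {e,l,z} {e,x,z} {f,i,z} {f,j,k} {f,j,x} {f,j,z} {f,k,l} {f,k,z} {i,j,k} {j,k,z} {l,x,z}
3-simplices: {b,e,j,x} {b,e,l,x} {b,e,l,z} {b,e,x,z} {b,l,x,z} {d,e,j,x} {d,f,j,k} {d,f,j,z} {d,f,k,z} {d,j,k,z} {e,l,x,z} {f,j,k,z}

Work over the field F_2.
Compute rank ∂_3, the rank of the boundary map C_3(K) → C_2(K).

rank∂_3=10

n_0=10 n_1=39 n_2=37 n_3=12  [Z2]
∂1: piv[be,bf,bi,bj,bk,bl,bx,bz,de] rk=9  ker:df,dj,dk,dx,dz,ef,ei,ej,el,ex,ez,fi,fj,fk,fl,fx,fz,ij,ik,il,ix,iz,jk,jx,jz,kl,kz,lx,lz,xz
∂2: piv[bej,bel,bex,bez,bfj,bfk,bfl,bfx,bjx,bkl,blx,blz,bxz,dej,dex,dfj,dfk,dfz,djk,djz,dkz,efz,eiz,fiz,ijk] rk=25  ker:djx,ejx,elx,elz,exz,fjk,fjx,fjz,fkl,fkz,jkz,lxz
∂3: piv[bejx,belx,belz,bexz,blxz,dejx,dfjk,dfjz,dfkz,djkz] rk=10  ker:elxz,fjkz
rk∂_3=10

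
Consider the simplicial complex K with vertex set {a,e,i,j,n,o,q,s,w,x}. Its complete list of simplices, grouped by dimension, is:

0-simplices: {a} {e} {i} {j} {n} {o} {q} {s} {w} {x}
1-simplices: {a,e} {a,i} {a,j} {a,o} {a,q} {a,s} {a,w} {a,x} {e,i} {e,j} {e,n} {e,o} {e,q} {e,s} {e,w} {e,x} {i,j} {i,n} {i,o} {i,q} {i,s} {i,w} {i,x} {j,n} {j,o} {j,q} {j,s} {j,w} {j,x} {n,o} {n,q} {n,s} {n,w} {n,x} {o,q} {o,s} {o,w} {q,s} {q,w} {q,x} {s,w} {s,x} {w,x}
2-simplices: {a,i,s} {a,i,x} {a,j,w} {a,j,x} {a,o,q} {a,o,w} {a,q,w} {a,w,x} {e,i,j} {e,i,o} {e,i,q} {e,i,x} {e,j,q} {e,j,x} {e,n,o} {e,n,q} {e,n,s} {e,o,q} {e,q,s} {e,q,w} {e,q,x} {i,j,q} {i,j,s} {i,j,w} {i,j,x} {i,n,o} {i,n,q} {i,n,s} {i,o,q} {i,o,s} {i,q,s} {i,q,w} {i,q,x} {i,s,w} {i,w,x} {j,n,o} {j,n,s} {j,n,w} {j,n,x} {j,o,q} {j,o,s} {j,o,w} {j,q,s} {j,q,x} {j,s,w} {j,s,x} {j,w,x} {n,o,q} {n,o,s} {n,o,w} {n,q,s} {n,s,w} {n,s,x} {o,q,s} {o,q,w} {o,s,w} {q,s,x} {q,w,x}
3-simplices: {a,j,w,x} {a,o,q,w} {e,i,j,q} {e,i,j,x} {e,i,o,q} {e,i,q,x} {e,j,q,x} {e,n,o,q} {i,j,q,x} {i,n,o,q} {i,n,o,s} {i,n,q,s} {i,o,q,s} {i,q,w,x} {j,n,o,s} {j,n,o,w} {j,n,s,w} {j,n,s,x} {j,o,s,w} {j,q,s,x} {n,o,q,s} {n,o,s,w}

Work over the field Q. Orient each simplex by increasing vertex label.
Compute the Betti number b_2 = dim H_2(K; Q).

n_0=10 n_1=43 n_2=58 n_3=22  [Q]
∂1: piv[ae,ai,aj,ao,aq,as,aw,ax,en] rk=9  ker:ei,ej,eo,eq,es,ew,ex,ij,in,io,iq,is,iw,ix,jn,jo,jq,js,jw,jx,no,nq,ns,nw,nx,oq,os,ow,qs,qw,qx,sw,sx,wx
∂2: piv[ais,aix,ajw,ajx,aoq,aow,aqw,awx,eij,eio,eiq,eix,ejq,ejx,eno,enq,ens,eoq,eqs,eqw,eqx,ijs,ijw,ino,ins,ios,iqw,isw,jno,jns,jnw,jnx,jsx] rk=33  ker:ijq,ijx,inq,ioq,iqs,iqx,iwx,joq,jos,jow,jqs,jqx,jsw,jwx,noq,nos,now,nqs,nsw,nsx,oqs,oqw,osw,qsx,qwx
∂3: piv[ajwx,aoqw,eijq,eijx,eioq,eiqx,ejqx,enoq,inoq,inos,inqs,ioqs,iqwx,jnos,jnow,jnsw,jnsx,josw,jqsx] rk=19  ker:ijqx,noqs,nosw
b_2=(58−33)−19=6

b_2=6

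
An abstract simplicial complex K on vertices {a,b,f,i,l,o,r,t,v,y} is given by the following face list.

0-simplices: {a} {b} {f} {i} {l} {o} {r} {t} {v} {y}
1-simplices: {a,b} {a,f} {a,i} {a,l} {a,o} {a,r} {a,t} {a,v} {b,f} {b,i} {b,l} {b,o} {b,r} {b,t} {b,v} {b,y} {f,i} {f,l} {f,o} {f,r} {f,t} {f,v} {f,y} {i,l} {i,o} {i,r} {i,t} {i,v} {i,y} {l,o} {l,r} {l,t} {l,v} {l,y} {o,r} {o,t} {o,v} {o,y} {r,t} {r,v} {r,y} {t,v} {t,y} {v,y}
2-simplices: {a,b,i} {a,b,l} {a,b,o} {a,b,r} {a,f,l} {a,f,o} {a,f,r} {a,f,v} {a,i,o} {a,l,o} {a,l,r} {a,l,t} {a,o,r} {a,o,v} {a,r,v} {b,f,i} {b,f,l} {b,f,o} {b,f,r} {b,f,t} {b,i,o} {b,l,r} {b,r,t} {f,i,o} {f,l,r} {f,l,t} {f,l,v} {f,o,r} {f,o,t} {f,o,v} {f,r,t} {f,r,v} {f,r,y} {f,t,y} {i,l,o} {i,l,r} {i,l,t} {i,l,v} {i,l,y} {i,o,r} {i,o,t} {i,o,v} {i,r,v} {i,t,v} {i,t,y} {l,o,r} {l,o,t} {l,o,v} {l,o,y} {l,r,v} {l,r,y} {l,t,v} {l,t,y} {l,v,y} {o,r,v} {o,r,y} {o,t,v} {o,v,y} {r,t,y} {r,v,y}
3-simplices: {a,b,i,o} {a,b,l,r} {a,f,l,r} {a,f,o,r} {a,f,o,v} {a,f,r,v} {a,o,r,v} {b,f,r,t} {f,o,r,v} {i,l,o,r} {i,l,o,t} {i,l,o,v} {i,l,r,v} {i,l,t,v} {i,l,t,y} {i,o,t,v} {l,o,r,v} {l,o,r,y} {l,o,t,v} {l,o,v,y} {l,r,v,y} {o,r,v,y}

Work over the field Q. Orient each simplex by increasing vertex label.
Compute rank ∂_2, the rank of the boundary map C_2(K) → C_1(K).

n_0=10 n_1=44 n_2=60 n_3=22  [Q]
∂1: piv[ab,af,ai,al,ao,ar,at,av,by] rk=9  ker:bf,bi,bl,bo,br,bt,bv,fi,fl,fo,fr,ft,fv,fy,il,io,ir,it,iv,iy,lo,lr,lt,lv,ly,or,ot,ov,oy,rt,rv,ry,tv,ty,vy
∂2: piv[abi,abl,abo,abr,afl,afo,afr,afv,aio,alo,alr,alt,aor,aov,arv,bfi,bfl,bft,brt,flt,flv,fot,fry,fty,ilo,ilr,ilt,ilv,ily,itv,ity,loy,lvy] rk=33  ker:bfo,bfr,bio,blr,fio,flr,for,fov,frt,frv,ior,iot,iov,irv,lor,lot,lov,lrv,lry,ltv,lty,orv,ory,otv,ovy,rty,rvy
∂3: piv[abio,ablr,aflr,afor,afov,afrv,aorv,bfrt,ilor,ilot,ilov,ilrv,iltv,ilty,iotv,lorv,lory,lovy,lrvy] rk=19  ker:forv,lotv,orvy
rk∂_2=33

rank∂_2=33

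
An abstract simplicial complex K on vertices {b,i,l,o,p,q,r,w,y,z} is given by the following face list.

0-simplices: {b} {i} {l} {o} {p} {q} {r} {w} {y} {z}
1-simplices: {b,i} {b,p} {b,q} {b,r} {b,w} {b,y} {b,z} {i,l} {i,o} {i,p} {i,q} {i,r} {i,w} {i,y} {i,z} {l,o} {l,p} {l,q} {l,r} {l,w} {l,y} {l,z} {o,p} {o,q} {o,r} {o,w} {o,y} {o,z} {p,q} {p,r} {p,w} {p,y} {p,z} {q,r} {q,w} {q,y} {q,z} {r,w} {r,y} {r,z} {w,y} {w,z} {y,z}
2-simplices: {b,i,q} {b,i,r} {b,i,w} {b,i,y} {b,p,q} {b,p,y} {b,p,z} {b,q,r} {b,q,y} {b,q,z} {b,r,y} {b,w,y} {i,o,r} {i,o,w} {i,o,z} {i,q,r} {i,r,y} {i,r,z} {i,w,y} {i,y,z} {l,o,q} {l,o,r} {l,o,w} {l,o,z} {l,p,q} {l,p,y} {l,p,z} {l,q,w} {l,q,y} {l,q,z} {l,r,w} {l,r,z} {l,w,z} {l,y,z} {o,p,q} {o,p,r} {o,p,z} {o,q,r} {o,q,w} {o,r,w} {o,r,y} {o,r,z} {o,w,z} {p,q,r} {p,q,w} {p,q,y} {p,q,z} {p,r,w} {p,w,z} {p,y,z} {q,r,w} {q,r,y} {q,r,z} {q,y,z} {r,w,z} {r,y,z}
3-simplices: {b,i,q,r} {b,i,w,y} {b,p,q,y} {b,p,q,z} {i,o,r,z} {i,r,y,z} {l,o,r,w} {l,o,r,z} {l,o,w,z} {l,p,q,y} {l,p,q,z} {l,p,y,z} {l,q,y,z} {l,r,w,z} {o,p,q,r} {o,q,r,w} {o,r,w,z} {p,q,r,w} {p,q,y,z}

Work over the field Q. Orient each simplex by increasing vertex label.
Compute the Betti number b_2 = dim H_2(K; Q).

n_0=10 n_1=43 n_2=56 n_3=19  [Q]
∂1: piv[bi,bp,bq,br,bw,by,bz,il,io] rk=9  ker:ip,iq,ir,iw,iy,iz,lo,lp,lq,lr,lw,ly,lz,op,oq,or,ow,oy,oz,pq,pr,pw,py,pz,qr,qw,qy,qz,rw,ry,rz,wy,wz,yz
∂2: piv[biq,bir,biw,biy,bpq,bpy,bpz,bqr,bqy,bqz,bry,bwy,ior,iow,ioz,irz,iyz,loq,lor,low,loz,lpq,lpy,lpz,lqw,lrw,lwz,lyz,opq,opr,ory,pqw] rk=32  ker:iqr,iry,iwy,lqy,lqz,lrz,opz,oqr,oqw,orw,orz,owz,pqr,pqy,pqz,prw,pwz,pyz,qrw,qry,qrz,qyz,rwz,ryz
∂3: piv[biqr,biwy,bpqy,bpqz,iorz,iryz,lorw,lorz,lowz,lpqy,lpqz,lpyz,lqyz,lrwz,opqr,oqrw,pqrw] rk=17  ker:orwz,pqyz
b_2=(56−32)−17=7

b_2=7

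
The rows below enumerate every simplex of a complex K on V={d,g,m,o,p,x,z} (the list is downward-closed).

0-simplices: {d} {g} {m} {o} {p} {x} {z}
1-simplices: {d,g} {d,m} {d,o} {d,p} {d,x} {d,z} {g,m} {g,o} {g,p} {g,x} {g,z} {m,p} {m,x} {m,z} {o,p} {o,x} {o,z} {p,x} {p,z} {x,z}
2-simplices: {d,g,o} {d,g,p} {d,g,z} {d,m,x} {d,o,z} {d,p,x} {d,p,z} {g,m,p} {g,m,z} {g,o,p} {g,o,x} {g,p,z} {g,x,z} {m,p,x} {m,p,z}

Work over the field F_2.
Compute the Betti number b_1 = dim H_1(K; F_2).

b_1=1

n_0=7 n_1=20 n_2=15  [Z2]
∂1: piv[dg,dm,do,dp,dx,dz] rk=6  ker:gm,go,gp,gx,gz,mp,mx,mz,op,ox,oz,px,pz,xz
∂2: piv[dgo,dgp,dgz,dmx,doz,dpx,dpz,gmp,gmz,gop,gox,gxz,mpx] rk=13  ker:gpz,mpz
b_1=(20−6)−13=1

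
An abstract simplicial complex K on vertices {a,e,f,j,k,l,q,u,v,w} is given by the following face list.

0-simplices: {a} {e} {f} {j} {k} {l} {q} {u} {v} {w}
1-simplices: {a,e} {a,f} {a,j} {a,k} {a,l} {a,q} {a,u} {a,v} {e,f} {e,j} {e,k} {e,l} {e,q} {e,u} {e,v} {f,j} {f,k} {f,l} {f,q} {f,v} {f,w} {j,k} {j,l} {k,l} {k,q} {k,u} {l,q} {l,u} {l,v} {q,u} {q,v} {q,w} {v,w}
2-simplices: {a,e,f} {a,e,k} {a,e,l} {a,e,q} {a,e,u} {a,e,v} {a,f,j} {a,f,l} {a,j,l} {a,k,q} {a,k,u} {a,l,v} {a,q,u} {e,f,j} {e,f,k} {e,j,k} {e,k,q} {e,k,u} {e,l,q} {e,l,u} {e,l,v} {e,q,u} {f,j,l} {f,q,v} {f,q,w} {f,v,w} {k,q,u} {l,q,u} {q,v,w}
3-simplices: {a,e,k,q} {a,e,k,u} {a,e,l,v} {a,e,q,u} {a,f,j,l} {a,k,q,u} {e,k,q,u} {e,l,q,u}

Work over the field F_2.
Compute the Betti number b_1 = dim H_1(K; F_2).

n_0=10 n_1=33 n_2=29 n_3=8  [Z2]
∂1: piv[ae,af,aj,ak,al,aq,au,av,fw] rk=9  ker:ef,ej,ek,el,eq,eu,ev,fj,fk,fl,fq,fv,jk,jl,kl,kq,ku,lq,lu,lv,qu,qv,qw,vw
∂2: piv[aef,aek,ael,aeq,aeu,aev,afj,afl,ajl,akq,aku,alv,aqu,efj,efk,ejk,elq,elu,fqv,fqw,fvw] rk=21  ker:ekq,eku,elv,equ,fjl,kqu,lqu,qvw
∂3: piv[aekq,aeku,aelv,aequ,afjl,akqu,elqu] rk=7  ker:ekqu
b_1=(33−9)−21=3

b_1=3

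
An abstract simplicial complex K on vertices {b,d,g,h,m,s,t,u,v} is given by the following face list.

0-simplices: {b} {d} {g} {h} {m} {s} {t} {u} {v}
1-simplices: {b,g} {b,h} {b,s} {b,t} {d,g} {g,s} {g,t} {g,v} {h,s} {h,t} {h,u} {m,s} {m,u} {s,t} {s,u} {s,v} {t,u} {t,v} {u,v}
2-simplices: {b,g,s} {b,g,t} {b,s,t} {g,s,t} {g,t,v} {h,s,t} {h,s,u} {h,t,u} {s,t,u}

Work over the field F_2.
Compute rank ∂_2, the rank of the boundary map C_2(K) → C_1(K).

n_0=9 n_1=19 n_2=9  [Z2]
∂1: piv[bg,bh,bs,bt,dg,gv,hu,ms] rk=8  ker:gs,gt,hs,ht,mu,st,su,sv,tu,tv,uv
∂2: piv[bgs,bgt,bst,gtv,hst,hsu,htu] rk=7  ker:gst,stu
rk∂_2=7

rank∂_2=7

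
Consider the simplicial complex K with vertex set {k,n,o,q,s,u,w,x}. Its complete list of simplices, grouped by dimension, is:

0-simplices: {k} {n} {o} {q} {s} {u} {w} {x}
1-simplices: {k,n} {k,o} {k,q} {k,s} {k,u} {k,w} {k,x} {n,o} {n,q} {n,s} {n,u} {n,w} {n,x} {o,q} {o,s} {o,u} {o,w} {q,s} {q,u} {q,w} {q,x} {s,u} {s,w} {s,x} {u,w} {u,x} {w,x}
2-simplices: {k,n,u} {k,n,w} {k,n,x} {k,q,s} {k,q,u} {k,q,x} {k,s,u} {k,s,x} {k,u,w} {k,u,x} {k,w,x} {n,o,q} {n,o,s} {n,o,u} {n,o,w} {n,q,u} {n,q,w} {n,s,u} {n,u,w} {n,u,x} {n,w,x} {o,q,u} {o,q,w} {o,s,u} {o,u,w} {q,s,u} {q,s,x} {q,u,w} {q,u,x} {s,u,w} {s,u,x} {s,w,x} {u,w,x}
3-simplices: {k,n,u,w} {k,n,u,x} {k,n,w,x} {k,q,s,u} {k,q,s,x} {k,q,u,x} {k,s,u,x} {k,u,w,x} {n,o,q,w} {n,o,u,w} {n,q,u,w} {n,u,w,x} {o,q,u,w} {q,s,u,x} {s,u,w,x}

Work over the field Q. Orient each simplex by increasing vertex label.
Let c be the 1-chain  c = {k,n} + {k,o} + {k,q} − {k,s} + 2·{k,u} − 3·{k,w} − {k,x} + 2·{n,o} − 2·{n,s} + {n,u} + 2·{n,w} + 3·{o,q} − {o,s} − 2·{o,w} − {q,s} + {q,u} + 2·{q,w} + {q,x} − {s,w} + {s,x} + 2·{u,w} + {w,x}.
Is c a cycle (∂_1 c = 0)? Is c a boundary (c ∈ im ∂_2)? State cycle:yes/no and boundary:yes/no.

cycle:no boundary:no

n_0=8 n_1=27 n_2=33 n_3=15  [Q]
∂1: piv[kn,ko,kq,ks,ku,kw,kx] rk=7  ker:no,nq,ns,nu,nw,nx,oq,os,ou,ow,qs,qu,qw,qx,su,sw,sx,uw,ux,wx
∂2: piv[knu,knw,knx,kqs,kqu,kqx,ksu,ksx,kuw,kux,kwx,noq,nos,nou,now,nqu,nqw,nsu,suw] rk=19  ker:nuw,nux,nwx,oqu,oqw,osu,ouw,qsu,qsx,quw,qux,sux,swx,uwx
∂3: piv[knuw,knux,knwx,kqsu,kqsx,kqux,ksux,kuwx,noqw,nouw,nquw,oquw,suwx] rk=13  ker:nuwx,qsux
∂1c = −2·{n} + 3·{o} + {q} − 5·{s} + 2·{u} − {w} + 2·{x}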